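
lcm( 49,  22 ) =1078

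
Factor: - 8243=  - 8243^1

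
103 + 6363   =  6466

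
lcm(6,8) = 24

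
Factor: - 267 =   -  3^1*89^1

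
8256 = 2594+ 5662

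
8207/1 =8207=8207.00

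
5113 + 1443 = 6556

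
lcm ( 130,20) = 260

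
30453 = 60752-30299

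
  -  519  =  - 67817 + 67298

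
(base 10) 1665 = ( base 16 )681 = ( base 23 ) 339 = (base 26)2C1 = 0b11010000001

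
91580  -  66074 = 25506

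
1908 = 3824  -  1916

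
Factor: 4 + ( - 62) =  - 58 = - 2^1 * 29^1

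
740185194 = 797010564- 56825370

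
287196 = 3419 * 84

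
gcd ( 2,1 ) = 1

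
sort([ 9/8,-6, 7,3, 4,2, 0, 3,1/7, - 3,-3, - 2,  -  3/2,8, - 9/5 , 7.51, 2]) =[ - 6,-3,-3, - 2, - 9/5, - 3/2,  0, 1/7,9/8,2, 2, 3, 3,4,7, 7.51, 8] 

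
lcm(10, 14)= 70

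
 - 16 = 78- 94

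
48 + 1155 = 1203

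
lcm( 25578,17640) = 511560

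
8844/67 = 132 = 132.00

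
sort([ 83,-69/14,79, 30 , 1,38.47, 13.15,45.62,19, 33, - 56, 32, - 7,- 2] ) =[ - 56, - 7,  -  69/14, - 2,1,  13.15,19, 30,32,33,38.47 , 45.62,79, 83 ] 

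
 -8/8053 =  - 8/8053 = - 0.00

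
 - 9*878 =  - 7902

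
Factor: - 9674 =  - 2^1*7^1 * 691^1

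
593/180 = 3 + 53/180 = 3.29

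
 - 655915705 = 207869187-863784892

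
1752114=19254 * 91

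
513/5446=513/5446 = 0.09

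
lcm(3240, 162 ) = 3240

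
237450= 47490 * 5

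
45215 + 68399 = 113614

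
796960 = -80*( - 9962) 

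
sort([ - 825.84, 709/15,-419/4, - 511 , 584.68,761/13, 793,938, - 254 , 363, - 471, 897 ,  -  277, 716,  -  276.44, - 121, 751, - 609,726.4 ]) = [  -  825.84, - 609 ,-511, - 471, - 277, - 276.44 ,-254,-121, - 419/4,709/15, 761/13,363,  584.68,  716, 726.4, 751,793,897, 938]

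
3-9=-6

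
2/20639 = 2/20639 = 0.00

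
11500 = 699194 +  - 687694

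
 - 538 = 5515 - 6053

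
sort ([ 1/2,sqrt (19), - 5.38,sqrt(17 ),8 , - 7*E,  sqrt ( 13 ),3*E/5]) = [ - 7*E, - 5.38 , 1/2 , 3*E/5, sqrt(13), sqrt(17 ), sqrt( 19 ), 8]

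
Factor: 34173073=11^1*3106643^1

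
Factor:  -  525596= -2^2 * 23^1 * 29^1*197^1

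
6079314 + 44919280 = 50998594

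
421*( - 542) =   -  228182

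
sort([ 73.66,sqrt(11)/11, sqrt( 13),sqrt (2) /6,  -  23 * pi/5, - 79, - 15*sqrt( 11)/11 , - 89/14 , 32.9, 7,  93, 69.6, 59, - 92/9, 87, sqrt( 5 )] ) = [ - 79, - 23*pi/5, - 92/9,-89/14, - 15*sqrt( 11 )/11,  sqrt( 2) /6,sqrt(11) /11 , sqrt (5), sqrt(13 ), 7, 32.9,59, 69.6,  73.66, 87 , 93]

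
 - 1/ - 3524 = 1/3524 = 0.00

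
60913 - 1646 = 59267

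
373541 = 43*8687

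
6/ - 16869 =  - 1 + 5621/5623 = - 0.00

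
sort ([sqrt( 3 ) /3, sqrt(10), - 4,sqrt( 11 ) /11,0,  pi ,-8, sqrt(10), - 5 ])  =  [ - 8, - 5,-4, 0, sqrt (11 ) /11,sqrt( 3 )/3  ,  pi  ,  sqrt( 10 ),sqrt(10 )]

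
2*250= 500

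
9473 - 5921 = 3552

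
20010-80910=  - 60900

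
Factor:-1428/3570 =-2^1*5^( -1) = - 2/5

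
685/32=21 + 13/32 = 21.41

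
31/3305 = 31/3305= 0.01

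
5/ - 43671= -1+43666/43671= - 0.00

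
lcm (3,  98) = 294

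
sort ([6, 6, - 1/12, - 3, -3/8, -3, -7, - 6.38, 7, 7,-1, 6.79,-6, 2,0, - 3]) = [ - 7,-6.38 , - 6,-3, - 3, - 3 ,  -  1,-3/8, - 1/12, 0, 2, 6, 6,6.79, 7, 7]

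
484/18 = 26+8/9 = 26.89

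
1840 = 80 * 23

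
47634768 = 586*81288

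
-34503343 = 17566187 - 52069530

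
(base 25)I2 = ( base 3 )121202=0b111000100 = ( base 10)452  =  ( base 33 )dn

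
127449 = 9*14161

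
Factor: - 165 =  - 3^1*5^1*11^1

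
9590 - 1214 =8376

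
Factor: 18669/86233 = 21/97 = 3^1*7^1*97^( - 1)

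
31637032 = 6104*5183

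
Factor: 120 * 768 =2^11*3^2* 5^1 = 92160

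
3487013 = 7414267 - 3927254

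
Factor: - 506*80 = - 40480 = - 2^5 * 5^1*11^1*23^1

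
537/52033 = 537/52033= 0.01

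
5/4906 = 5/4906 = 0.00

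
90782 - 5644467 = - 5553685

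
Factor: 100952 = 2^3*12619^1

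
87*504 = 43848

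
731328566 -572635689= 158692877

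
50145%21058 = 8029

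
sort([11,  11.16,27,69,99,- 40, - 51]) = [-51, - 40,11,11.16,27,69,99]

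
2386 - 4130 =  - 1744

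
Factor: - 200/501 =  - 2^3*3^ ( - 1) * 5^2*167^( - 1) 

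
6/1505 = 6/1505 =0.00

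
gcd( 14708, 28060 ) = 4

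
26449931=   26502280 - 52349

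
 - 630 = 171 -801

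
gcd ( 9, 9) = 9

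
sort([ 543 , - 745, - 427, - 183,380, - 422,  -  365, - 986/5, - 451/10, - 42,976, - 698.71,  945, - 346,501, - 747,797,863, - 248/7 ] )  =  [ - 747, - 745, - 698.71,-427, - 422, - 365, - 346, - 986/5, - 183 ,-451/10, - 42,-248/7,380, 501,543,797,  863,945, 976]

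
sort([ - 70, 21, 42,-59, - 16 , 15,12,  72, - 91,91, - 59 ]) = [ - 91, - 70 , - 59, - 59,  -  16, 12, 15, 21,  42, 72,  91] 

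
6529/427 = 15 + 124/427 = 15.29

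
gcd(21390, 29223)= 3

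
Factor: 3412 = 2^2*853^1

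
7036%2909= 1218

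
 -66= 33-99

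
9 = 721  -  712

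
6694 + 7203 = 13897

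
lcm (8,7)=56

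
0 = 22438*0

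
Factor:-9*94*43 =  - 2^1*3^2 * 43^1*47^1  =  - 36378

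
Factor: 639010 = 2^1*5^1*63901^1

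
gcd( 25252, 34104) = 4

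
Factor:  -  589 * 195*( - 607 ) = 69716985 = 3^1*5^1*13^1 * 19^1 * 31^1*607^1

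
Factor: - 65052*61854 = -4023726408=- 2^3*3^3*13^3*61^1*139^1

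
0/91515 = 0 = 0.00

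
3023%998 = 29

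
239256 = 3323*72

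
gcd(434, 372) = 62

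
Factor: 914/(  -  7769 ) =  - 2^1*17^(  -  1) = -2/17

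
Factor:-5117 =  - 7^1 * 17^1*43^1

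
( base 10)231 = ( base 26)8n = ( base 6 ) 1023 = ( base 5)1411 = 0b11100111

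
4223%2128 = 2095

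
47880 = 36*1330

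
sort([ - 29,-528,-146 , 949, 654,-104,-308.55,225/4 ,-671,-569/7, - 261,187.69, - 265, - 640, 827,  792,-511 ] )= [ - 671, - 640, - 528 ,-511,-308.55, - 265, - 261,  -  146,-104, - 569/7,-29,225/4,187.69, 654, 792, 827, 949 ]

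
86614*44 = 3811016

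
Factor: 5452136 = 2^3*139^1*4903^1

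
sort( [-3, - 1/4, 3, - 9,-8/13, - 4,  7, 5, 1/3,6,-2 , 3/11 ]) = [ - 9,  -  4, - 3, - 2, - 8/13, - 1/4,3/11, 1/3,3,  5, 6,7] 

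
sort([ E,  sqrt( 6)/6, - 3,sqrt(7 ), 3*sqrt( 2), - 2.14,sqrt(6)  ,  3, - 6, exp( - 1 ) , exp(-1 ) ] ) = [ - 6, - 3, - 2.14, exp( - 1 ),exp( - 1),  sqrt(6 )/6, sqrt(6 ), sqrt( 7 ), E , 3, 3*sqrt( 2 ) ]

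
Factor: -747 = -3^2*83^1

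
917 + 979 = 1896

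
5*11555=57775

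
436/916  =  109/229= 0.48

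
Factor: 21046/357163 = 2^1*17^1*577^( - 1 )  =  34/577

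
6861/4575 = 1 + 762/1525 = 1.50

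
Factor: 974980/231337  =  2^2*5^1*29^1*41^2*73^( - 1)*3169^( - 1)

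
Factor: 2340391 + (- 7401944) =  - 7^2*53^1*1949^1 =- 5061553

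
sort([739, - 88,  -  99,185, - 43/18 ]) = [ - 99,-88 ,-43/18, 185, 739] 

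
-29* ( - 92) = 2668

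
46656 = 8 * 5832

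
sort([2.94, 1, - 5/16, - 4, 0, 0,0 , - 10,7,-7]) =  [ - 10,-7, - 4,-5/16,0, 0,0, 1, 2.94,7]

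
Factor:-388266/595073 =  - 2^1 * 3^1*163^1*397^1 * 595073^( - 1)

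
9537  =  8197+1340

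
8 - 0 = 8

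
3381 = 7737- 4356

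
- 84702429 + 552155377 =467452948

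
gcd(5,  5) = 5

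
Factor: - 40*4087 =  - 163480 = - 2^3*5^1*61^1*67^1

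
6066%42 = 18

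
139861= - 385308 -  -525169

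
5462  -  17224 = - 11762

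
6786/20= 3393/10 = 339.30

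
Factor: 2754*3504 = 9650016= 2^5*3^5*17^1 * 73^1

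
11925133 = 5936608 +5988525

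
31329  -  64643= - 33314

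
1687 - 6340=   - 4653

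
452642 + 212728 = 665370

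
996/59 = 996/59 = 16.88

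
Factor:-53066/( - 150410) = 157/445= 5^(-1 )*89^( - 1 )*157^1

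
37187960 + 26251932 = 63439892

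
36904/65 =36904/65= 567.75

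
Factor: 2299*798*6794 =12464285988  =  2^2*3^1*7^1 * 11^2*19^2*43^1*79^1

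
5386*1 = 5386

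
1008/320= 3  +  3/20 = 3.15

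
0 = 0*7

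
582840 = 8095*72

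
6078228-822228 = 5256000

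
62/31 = 2 =2.00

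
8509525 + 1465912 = 9975437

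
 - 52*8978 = -466856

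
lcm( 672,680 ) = 57120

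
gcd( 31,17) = 1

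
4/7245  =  4/7245 = 0.00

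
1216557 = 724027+492530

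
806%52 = 26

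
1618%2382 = 1618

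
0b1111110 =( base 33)3R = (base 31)42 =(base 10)126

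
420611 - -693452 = 1114063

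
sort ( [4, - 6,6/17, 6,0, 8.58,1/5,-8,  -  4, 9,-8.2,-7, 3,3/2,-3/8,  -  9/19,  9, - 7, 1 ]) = [ -8.2,-8 , - 7, - 7, - 6,-4,-9/19,  -  3/8, 0,1/5,6/17, 1, 3/2 , 3, 4,6, 8.58, 9 , 9]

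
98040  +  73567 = 171607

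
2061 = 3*687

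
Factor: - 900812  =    -  2^2 *11^1*59^1*347^1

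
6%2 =0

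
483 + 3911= 4394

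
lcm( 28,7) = 28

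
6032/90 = 67 + 1/45 = 67.02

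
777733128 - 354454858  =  423278270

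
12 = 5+7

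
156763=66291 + 90472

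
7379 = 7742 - 363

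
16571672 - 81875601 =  - 65303929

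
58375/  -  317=-185+270/317=-184.15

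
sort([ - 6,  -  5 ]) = [ - 6, - 5] 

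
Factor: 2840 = 2^3*5^1 * 71^1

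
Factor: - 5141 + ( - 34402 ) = -39543 = - 3^1*7^2*269^1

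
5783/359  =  5783/359 = 16.11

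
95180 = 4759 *20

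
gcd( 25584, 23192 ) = 104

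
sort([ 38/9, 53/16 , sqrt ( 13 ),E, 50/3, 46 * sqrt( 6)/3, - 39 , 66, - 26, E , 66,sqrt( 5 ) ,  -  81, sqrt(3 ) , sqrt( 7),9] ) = [ - 81, - 39, - 26,  sqrt( 3), sqrt(5), sqrt( 7 ), E, E,  53/16, sqrt( 13),  38/9,9 , 50/3,46 * sqrt( 6)/3,66,66 ] 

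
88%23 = 19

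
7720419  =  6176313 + 1544106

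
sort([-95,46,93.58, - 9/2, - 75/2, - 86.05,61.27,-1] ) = [ - 95, - 86.05, - 75/2,  -  9/2, - 1, 46, 61.27,93.58]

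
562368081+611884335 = 1174252416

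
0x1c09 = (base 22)EI5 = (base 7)26632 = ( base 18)142D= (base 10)7177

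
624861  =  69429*9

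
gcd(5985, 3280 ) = 5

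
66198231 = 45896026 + 20302205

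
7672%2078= 1438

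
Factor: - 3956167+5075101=2^1*3^4*6907^1 = 1118934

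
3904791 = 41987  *93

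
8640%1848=1248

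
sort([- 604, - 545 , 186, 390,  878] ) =[- 604, - 545 , 186, 390, 878] 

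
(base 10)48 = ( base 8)60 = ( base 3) 1210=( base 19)2A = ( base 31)1h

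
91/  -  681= - 1+590/681 = - 0.13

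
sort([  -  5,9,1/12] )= [ - 5,1/12 , 9 ]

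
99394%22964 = 7538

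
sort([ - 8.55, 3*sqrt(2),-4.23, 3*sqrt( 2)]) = [-8.55, - 4.23, 3*sqrt(2),3*sqrt(2 )]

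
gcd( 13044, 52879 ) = 1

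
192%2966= 192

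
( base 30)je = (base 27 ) LH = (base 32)i8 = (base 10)584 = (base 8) 1110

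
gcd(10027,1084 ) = 271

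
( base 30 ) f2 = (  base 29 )fh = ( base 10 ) 452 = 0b111000100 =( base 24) ik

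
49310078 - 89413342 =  - 40103264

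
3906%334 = 232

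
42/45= 14/15 = 0.93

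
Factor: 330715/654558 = 2^( - 1)*3^( - 1) * 5^1*7^1 * 11^1*127^( - 1) = 385/762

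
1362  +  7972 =9334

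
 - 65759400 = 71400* (  -  921 ) 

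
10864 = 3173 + 7691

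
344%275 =69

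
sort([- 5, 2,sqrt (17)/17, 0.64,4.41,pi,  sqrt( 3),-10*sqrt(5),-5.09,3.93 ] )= [ - 10*sqrt (5), - 5.09,-5, sqrt(17 )/17, 0.64, sqrt ( 3), 2, pi, 3.93, 4.41 ]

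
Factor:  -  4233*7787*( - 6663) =219628277973 = 3^2*  13^1*17^1*83^1*599^1 * 2221^1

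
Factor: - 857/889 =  - 7^( - 1) * 127^( - 1)*857^1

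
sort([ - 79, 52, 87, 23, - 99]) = [ - 99, - 79,  23 , 52, 87]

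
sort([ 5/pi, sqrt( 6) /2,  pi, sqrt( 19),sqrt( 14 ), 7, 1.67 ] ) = [ sqrt(6 ) /2, 5/pi, 1.67, pi, sqrt( 14 ),sqrt(19), 7 ]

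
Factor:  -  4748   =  -2^2*1187^1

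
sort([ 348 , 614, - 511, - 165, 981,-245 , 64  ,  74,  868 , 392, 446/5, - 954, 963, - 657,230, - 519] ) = [ - 954 , - 657, - 519, - 511, - 245, - 165, 64 , 74, 446/5,230,348,392,614,868, 963,  981]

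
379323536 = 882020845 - 502697309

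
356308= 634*562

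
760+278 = 1038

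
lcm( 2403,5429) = 146583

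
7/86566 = 7/86566 = 0.00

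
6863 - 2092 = 4771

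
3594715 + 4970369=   8565084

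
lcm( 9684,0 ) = 0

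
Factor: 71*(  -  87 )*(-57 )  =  3^2*19^1*29^1*71^1 = 352089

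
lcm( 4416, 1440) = 66240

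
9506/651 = 14 + 56/93 =14.60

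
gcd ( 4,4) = 4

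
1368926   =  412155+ 956771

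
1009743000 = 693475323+316267677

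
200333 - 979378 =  - 779045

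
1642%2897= 1642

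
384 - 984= - 600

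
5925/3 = 1975 = 1975.00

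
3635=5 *727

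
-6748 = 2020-8768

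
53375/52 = 53375/52 = 1026.44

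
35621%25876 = 9745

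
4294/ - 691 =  - 4294/691 = - 6.21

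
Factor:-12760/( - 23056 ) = 145/262 = 2^ ( - 1)*5^1*29^1*131^(-1 )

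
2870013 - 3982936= - 1112923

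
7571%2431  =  278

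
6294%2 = 0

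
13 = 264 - 251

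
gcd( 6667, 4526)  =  1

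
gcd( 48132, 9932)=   764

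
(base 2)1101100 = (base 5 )413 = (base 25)48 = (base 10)108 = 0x6c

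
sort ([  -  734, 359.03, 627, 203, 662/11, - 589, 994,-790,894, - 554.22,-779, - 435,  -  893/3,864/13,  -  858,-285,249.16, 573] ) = [ - 858, - 790, - 779,- 734, - 589,  -  554.22,-435 , - 893/3, - 285,662/11, 864/13,203,249.16, 359.03, 573, 627, 894, 994 ] 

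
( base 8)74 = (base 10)60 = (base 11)55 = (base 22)2G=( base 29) 22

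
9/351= 1/39 = 0.03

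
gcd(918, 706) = 2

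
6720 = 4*1680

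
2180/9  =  242  +  2/9  =  242.22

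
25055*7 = 175385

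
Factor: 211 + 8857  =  2^2 * 2267^1 = 9068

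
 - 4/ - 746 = 2/373 =0.01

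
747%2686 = 747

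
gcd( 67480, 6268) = 4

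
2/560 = 1/280= 0.00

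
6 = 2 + 4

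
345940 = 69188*5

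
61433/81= 61433/81 = 758.43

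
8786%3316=2154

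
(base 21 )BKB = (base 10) 5282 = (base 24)942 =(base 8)12242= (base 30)5Q2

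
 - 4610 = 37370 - 41980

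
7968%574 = 506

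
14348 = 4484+9864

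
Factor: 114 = 2^1*  3^1*19^1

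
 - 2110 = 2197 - 4307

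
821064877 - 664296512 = 156768365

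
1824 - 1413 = 411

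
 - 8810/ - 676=4405/338 = 13.03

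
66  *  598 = 39468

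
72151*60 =4329060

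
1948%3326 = 1948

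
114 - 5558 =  - 5444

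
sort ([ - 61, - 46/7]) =[ - 61, - 46/7]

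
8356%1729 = 1440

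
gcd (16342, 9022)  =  2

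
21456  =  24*894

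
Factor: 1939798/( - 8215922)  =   - 7^1*11^( - 1 )*13^( - 1 )*23^ ( - 1)*127^1 * 1091^1*1249^ ( - 1) = - 969899/4107961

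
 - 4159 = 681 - 4840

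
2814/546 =67/13 = 5.15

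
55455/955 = 58 + 13/191 =58.07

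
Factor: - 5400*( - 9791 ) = 2^3*3^3*5^2*9791^1 =52871400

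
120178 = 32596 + 87582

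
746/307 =746/307=2.43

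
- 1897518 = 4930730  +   -6828248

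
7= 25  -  18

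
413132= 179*2308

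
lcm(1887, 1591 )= 81141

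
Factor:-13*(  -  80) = 2^4*  5^1 *13^1 = 1040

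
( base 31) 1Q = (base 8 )71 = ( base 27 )23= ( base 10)57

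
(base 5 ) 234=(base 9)76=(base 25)2j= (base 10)69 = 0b1000101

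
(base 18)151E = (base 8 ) 16474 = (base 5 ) 214414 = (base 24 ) CNK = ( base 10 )7484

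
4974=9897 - 4923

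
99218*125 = 12402250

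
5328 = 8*666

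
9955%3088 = 691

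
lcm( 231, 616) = 1848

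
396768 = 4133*96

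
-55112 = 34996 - 90108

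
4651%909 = 106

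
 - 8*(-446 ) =3568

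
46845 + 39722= 86567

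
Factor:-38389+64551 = 2^1*103^1*127^1 = 26162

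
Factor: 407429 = 11^1*37039^1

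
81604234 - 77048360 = 4555874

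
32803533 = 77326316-44522783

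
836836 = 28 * 29887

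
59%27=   5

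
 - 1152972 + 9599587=8446615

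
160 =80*2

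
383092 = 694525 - 311433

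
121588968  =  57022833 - -64566135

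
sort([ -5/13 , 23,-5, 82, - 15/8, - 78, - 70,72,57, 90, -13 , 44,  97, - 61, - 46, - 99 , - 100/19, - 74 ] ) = [ - 99, - 78, - 74, - 70 , - 61, - 46, - 13,  -  100/19, - 5, - 15/8,-5/13, 23,44, 57 , 72, 82, 90 , 97]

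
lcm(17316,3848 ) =34632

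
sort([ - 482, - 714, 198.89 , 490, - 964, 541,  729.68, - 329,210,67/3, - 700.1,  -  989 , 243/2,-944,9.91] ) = [ - 989, - 964, - 944, - 714, - 700.1, - 482, - 329, 9.91, 67/3 , 243/2,198.89, 210,490, 541,  729.68] 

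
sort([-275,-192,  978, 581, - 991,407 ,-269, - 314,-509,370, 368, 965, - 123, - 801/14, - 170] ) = [-991, - 509,-314, - 275 , - 269, - 192, - 170 ,-123,  -  801/14 , 368, 370,407, 581,  965,978 ] 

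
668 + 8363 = 9031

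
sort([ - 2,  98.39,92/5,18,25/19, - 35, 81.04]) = [ - 35, - 2 , 25/19, 18, 92/5,81.04 , 98.39]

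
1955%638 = 41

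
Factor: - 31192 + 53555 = 11^1*19^1*107^1=22363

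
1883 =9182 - 7299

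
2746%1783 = 963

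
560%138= 8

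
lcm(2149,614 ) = 4298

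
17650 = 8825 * 2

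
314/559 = 314/559  =  0.56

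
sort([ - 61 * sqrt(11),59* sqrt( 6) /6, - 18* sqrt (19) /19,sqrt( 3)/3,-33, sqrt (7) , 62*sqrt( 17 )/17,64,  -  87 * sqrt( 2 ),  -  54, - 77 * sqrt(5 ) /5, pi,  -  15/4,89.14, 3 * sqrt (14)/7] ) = [ - 61 * sqrt(11 ), - 87*sqrt( 2),  -  54,-77*sqrt( 5)/5,  -  33,-18 * sqrt( 19)/19, - 15/4,sqrt(3)/3,3 * sqrt(14)/7, sqrt( 7), pi , 62*sqrt(17)/17,59 * sqrt( 6)/6,64, 89.14 ] 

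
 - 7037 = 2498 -9535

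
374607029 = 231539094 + 143067935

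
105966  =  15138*7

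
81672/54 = 13612/9   =  1512.44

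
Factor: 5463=3^2*607^1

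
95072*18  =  1711296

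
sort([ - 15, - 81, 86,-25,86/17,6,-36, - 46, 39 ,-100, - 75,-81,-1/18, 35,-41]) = [ - 100 , - 81, - 81,  -  75, - 46,  -  41, - 36, - 25, - 15,-1/18, 86/17, 6,35, 39,  86]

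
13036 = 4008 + 9028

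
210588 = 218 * 966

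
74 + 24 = 98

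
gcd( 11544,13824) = 24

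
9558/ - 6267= - 2 + 992/2089= -1.53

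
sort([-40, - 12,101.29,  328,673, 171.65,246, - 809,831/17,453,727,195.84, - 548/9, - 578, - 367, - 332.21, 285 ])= [ - 809, - 578, - 367, - 332.21,  -  548/9, - 40, -12,831/17,101.29,171.65, 195.84,246 , 285, 328, 453, 673,727]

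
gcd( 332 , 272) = 4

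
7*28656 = 200592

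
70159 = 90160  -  20001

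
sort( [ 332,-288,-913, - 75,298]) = [ - 913, - 288, - 75 , 298, 332 ] 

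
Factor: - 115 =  - 5^1* 23^1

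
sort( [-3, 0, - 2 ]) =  [ -3, - 2, 0] 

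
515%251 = 13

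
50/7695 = 10/1539  =  0.01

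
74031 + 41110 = 115141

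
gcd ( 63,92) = 1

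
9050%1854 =1634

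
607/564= 1 +43/564 = 1.08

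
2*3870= 7740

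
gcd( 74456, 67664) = 8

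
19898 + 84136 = 104034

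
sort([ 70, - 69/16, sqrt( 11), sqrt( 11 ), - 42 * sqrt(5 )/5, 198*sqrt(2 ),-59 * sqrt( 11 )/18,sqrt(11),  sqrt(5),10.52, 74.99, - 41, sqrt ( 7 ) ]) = [ - 41,- 42*sqrt ( 5) /5, - 59*sqrt( 11)/18, - 69/16, sqrt( 5), sqrt( 7) , sqrt( 11), sqrt( 11),sqrt(11), 10.52,70, 74.99, 198*sqrt( 2 )]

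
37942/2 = 18971 = 18971.00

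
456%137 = 45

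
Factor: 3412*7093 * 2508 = 60696900528=2^4*3^1 * 11^1*19^1*41^1*173^1*853^1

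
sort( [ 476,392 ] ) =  [392, 476]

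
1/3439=1/3439 = 0.00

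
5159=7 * 737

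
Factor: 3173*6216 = 19723368 = 2^3*3^1 *7^1*19^1*37^1 * 167^1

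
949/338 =2 + 21/26 = 2.81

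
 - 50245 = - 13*3865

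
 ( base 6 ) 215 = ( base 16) 53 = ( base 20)43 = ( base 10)83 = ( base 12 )6B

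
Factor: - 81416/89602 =-40708/44801  =  - 2^2 * 71^(  -  1 )*631^( -1 )*10177^1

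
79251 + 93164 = 172415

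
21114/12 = 3519/2 = 1759.50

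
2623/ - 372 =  - 8 + 353/372 =- 7.05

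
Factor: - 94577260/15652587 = - 2^2*3^ ( - 1)*5^1*73^( - 1 )*719^1*6577^1*71473^(  -  1)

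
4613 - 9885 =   -  5272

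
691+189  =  880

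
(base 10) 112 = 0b1110000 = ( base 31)3J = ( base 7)220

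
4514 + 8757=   13271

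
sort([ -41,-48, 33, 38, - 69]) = [ - 69,  -  48 , - 41,  33,38]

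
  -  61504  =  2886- 64390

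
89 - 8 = 81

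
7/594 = 7/594 = 0.01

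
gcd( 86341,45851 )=1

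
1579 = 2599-1020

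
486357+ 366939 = 853296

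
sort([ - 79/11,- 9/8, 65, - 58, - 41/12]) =[ - 58, - 79/11, -41/12, - 9/8, 65] 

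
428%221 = 207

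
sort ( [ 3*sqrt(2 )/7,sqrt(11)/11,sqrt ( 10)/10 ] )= [sqrt(11 )/11,  sqrt ( 10 )/10,3*sqrt( 2 ) /7]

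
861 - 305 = 556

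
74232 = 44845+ 29387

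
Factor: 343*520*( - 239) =- 42628040 = - 2^3  *5^1*7^3*13^1*239^1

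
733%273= 187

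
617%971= 617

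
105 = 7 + 98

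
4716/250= 2358/125=   18.86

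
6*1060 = 6360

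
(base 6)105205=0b10001011100101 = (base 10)8933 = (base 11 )6791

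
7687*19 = 146053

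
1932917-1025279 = 907638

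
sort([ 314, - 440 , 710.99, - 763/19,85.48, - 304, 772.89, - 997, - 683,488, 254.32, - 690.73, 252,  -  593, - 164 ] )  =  [ - 997, - 690.73, - 683,-593,-440, - 304, - 164, - 763/19, 85.48,252, 254.32,314,488,710.99,772.89]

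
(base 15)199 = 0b101110001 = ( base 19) 108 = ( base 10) 369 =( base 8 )561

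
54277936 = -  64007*( - 848 )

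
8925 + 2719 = 11644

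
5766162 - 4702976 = 1063186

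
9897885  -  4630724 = 5267161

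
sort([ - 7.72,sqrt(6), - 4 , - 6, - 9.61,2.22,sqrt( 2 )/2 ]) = [ - 9.61, - 7.72,  -  6,  -  4, sqrt(  2 )/2, 2.22,  sqrt( 6 ) ] 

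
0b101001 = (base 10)41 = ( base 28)1d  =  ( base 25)1g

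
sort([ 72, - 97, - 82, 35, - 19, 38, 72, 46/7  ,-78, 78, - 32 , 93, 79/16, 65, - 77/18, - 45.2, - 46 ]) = [ - 97, - 82, - 78 , - 46, - 45.2,- 32, - 19 , - 77/18,  79/16,46/7, 35,38, 65, 72, 72, 78, 93] 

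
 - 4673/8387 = -4673/8387 = -0.56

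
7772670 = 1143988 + 6628682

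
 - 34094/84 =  -17047/42 = -405.88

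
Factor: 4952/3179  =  2^3*11^(-1)*17^( - 2)*619^1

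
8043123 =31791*253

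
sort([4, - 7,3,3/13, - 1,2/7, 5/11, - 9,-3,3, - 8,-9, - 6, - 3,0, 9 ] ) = [ - 9, - 9,-8, - 7,-6, - 3, - 3,-1 , 0,3/13,2/7, 5/11, 3,  3,4,9 ]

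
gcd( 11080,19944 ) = 2216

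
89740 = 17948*5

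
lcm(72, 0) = 0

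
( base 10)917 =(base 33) RQ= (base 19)2A5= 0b1110010101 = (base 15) 412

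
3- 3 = 0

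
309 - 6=303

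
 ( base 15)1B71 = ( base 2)1011101000100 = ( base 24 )a84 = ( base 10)5956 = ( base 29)72B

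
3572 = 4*893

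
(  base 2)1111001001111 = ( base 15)2474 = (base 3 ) 101122101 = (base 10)7759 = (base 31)829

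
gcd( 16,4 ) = 4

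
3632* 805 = 2923760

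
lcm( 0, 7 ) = 0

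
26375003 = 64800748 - 38425745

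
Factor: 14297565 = 3^1 * 5^1*953171^1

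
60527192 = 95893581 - 35366389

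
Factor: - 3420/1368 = -5/2 = - 2^( -1)*5^1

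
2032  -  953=1079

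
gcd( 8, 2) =2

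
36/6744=3/562 =0.01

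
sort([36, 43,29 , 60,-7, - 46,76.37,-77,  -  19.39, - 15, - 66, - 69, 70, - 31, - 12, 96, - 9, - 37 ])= [ -77, - 69, - 66,- 46, - 37, - 31, - 19.39 , - 15, - 12,-9, -7,  29, 36,  43, 60, 70, 76.37, 96] 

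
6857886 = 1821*3766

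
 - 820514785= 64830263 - 885345048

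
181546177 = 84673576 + 96872601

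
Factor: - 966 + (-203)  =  -1169 =-7^1*167^1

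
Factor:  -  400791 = -3^1*133597^1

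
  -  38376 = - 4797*8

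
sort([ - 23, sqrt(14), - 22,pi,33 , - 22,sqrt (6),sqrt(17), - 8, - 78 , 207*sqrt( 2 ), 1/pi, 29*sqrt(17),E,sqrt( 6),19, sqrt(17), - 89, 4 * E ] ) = [ - 89, - 78,-23, - 22,  -  22,-8, 1/pi , sqrt(6 ),sqrt(6 ),E,pi,sqrt(14 ) , sqrt( 17),sqrt(17 ),4 * E , 19,33,29 * sqrt( 17),207*sqrt(2 )] 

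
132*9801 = 1293732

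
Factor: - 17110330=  - 2^1*5^1 * 17^1*100649^1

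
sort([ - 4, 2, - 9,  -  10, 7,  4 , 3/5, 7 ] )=[ - 10, - 9, - 4,3/5,2, 4, 7, 7]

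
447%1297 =447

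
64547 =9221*7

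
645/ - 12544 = -645/12544 = - 0.05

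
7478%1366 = 648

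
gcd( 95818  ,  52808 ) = 46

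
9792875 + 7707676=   17500551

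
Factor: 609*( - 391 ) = -3^1 * 7^1  *17^1*23^1*29^1 = - 238119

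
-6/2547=-2/849  =  -0.00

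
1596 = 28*57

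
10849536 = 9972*1088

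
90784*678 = 61551552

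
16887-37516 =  - 20629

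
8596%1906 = 972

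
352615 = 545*647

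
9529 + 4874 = 14403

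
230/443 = 230/443 = 0.52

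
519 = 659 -140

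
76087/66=1152+5/6 = 1152.83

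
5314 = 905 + 4409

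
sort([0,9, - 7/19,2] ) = [ -7/19, 0,2, 9] 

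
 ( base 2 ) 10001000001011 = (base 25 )dnf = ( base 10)8715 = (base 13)3c75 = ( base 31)924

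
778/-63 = - 778/63=- 12.35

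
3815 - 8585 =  - 4770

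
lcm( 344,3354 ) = 13416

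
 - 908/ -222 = 454/111 = 4.09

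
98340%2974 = 198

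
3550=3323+227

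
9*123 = 1107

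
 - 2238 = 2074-4312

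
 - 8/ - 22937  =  8/22937 = 0.00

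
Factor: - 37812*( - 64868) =2452788816  =  2^4*3^1*23^1*137^1*16217^1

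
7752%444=204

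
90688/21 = 90688/21 =4318.48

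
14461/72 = 200 + 61/72 = 200.85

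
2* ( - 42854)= - 85708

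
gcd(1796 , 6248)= 4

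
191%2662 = 191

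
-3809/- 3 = 3809/3 = 1269.67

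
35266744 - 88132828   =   - 52866084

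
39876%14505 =10866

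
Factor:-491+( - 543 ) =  - 1034  =  - 2^1  *  11^1*  47^1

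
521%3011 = 521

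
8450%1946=666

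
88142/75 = 88142/75 = 1175.23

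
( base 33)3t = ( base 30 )48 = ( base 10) 128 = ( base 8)200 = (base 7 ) 242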